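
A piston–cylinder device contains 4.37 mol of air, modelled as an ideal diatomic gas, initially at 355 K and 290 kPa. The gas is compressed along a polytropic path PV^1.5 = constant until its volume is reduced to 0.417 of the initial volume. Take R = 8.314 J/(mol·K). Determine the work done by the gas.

-14200 J

V₁ = nRT₁/P₁ = 4.37×8.314×355/290 = 44.5 L.
Polytropic n=1.5: T₂ = T₁(V₁/V₂)^(n−1) = 355×(2.40)^0.50 = 550 K; P₂ = P₁(V₁/V₂)^n = 1080 kPa.
W = (P₁V₁−P₂V₂)/(n−1) = (290×44.5−1080×18.5)/0.50 = -14200 J.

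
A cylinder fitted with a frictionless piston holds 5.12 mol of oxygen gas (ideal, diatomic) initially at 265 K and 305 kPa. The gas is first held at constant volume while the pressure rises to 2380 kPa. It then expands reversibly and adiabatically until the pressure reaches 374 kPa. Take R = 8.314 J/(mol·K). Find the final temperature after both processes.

1220 K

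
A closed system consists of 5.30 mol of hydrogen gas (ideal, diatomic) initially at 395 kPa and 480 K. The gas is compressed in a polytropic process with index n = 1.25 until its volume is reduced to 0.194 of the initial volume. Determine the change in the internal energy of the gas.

26800 J

V₁ = nRT₁/P₁ = 5.30×8.314×480/395 = 53.5 L.
Polytropic n=1.25: T₂ = T₁(V₁/V₂)^(n−1) = 480×(5.15)^0.25 = 723 K; P₂ = P₁(V₁/V₂)^n = 3070 kPa.
For an ideal gas ΔU = nCvΔT with Cv = (5/2)R = 20.8 J/(mol·K).
ΔU = 5.30×20.8×(723−480) = 26800 J.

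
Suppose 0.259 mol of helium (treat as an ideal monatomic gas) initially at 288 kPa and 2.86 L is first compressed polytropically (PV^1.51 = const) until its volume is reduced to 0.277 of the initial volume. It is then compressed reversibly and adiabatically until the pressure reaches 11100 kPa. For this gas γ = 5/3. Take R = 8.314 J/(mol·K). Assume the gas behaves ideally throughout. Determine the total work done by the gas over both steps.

T₁ = P₁V₁/(nR) = 288×2.86/(0.259×8.314) = 383 K.
Step 1 — Polytropic n=1.51: T₂ = T₁(V₁/V₂)^(n−1) = 383×(3.61)^0.51 = 736 K; P₂ = P₁(V₁/V₂)^n = 2000 kPa.
W = (P₁V₁−P₂V₂)/(n−1) = (288×2.86−2000×0.792)/0.51 = -1490 J.
ΔU = nCvΔT = 0.259×12.5×(736−383) = 1140 J.
Q = ΔU + W = -351 J.
State after step 1: P = 2000 kPa, V = 0.792 L, T = 736 K.
Step 2 — Adiabatic: T₂/T₁ = (P₂/P₁)^((γ−1)/γ) ⇒ T₂ = 736×(5.55)^0.400 = 1460 K; V₂ = 0.283 L.
ΔU = nCvΔT = 0.259×12.5×(1460−736) = 2340 J.
Q = 0 for an adiabatic process, so W = −ΔU = -2340 J.
Net over both steps: W = -3830 J, Q = -351 J, ΔU = 3480 J.

-3830 J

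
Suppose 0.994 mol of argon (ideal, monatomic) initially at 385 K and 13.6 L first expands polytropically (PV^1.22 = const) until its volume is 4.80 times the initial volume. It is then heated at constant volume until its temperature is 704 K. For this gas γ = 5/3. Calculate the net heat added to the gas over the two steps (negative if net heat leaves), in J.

8180 J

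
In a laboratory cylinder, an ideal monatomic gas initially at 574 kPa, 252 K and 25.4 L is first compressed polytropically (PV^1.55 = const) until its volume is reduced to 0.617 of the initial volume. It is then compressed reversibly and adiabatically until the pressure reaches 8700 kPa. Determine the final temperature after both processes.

723 K

n = P₁V₁/(RT₁) = 574×25.4/(8.314×252) = 6.96 mol.
Step 1 — Polytropic n=1.55: T₂ = T₁(V₁/V₂)^(n−1) = 252×(1.62)^0.55 = 329 K; P₂ = P₁(V₁/V₂)^n = 1210 kPa.
W = (P₁V₁−P₂V₂)/(n−1) = (574×25.4−1210×15.7)/0.55 = -8060 J.
ΔU = nCvΔT = 6.96×12.5×(329−252) = 6650 J.
Q = ΔU + W = -1410 J.
State after step 1: P = 1210 kPa, V = 15.7 L, T = 329 K.
Step 2 — Adiabatic: T₂/T₁ = (P₂/P₁)^((γ−1)/γ) ⇒ T₂ = 329×(7.17)^0.400 = 723 K; V₂ = 4.81 L.
ΔU = nCvΔT = 6.96×12.5×(723−329) = 34200 J.
Q = 0 for an adiabatic process, so W = −ΔU = -34200 J.
Net over both steps: W = -42300 J, Q = -1410 J, ΔU = 40800 J.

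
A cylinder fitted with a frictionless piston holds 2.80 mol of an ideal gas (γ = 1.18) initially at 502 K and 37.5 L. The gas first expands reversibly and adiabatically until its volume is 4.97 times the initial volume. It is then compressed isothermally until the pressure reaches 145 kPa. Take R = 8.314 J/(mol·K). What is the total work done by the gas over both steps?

6410 J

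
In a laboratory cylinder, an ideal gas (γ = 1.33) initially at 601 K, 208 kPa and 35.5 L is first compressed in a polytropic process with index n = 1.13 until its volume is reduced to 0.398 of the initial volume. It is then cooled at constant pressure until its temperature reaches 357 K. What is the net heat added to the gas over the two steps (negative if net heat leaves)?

n = P₁V₁/(RT₁) = 208×35.5/(8.314×601) = 1.48 mol.
Step 1 — Polytropic n=1.13: T₂ = T₁(V₁/V₂)^(n−1) = 601×(2.51)^0.13 = 677 K; P₂ = P₁(V₁/V₂)^n = 589 kPa.
W = (P₁V₁−P₂V₂)/(n−1) = (208×35.5−589×14.1)/0.13 = -7230 J.
ΔU = nCvΔT = 1.48×25.2×(677−601) = 2850 J.
Q = ΔU + W = -4380 J.
State after step 1: P = 589 kPa, V = 14.1 L, T = 677 K.
Step 2 — Isobaric: P stays 589 kPa; V/T = const ⇒ T₂ = 357 K, V₂ = 7.45 L.
W = PΔV = 589×(7.45−14.1) kPa·L = -3940 J.
ΔU = nCvΔT = 1.48×25.2×(357−677) = -11900 J.
Q = ΔU + W = nCpΔT = -15900 J.
Net over both steps: W = -11200 J, Q = -20200 J, ΔU = -9080 J.

-20200 J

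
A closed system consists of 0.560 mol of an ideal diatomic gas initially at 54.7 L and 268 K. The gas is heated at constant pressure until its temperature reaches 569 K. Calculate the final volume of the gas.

P₁ = nRT₁/V₁ = 0.560×8.314×268/54.7 = 22.8 kPa.
Isobaric: P stays 22.8 kPa; V/T = const ⇒ T₂ = 569 K, V₂ = 116 L.

116 L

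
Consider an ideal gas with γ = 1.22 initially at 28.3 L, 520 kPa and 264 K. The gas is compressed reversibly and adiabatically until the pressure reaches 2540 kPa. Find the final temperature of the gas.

Adiabatic: T₂/T₁ = (P₂/P₁)^((γ−1)/γ) ⇒ T₂ = 264×(4.88)^0.180 = 351 K; V₂ = 7.71 L.

351 K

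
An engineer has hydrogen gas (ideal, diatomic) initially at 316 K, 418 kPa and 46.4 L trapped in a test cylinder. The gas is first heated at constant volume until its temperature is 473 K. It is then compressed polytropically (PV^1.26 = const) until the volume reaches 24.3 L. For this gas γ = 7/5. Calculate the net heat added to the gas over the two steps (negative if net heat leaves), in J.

16900 J

n = P₁V₁/(RT₁) = 418×46.4/(8.314×316) = 7.38 mol.
Step 1 — Isochoric: V stays 46.4 L; P/T = const ⇒ T₂ = 473 K, P₂ = 626 kPa.
W = 0 (no volume change).
ΔU = nCvΔT = 7.38×20.8×(473−316) = 24100 J.
Q = ΔU = 24100 J.
State after step 1: P = 626 kPa, V = 46.4 L, T = 473 K.
Step 2 — Polytropic n=1.26: T₂ = T₁(V₁/V₂)^(n−1) = 473×(1.91)^0.26 = 560 K; P₂ = P₁(V₁/V₂)^n = 1410 kPa.
W = (P₁V₁−P₂V₂)/(n−1) = (626×46.4−1410×24.3)/0.26 = -20400 J.
ΔU = nCvΔT = 7.38×20.8×(560−473) = 13300 J.
Q = ΔU + W = -7160 J.
Net over both steps: W = -20400 J, Q = 16900 J, ΔU = 37400 J.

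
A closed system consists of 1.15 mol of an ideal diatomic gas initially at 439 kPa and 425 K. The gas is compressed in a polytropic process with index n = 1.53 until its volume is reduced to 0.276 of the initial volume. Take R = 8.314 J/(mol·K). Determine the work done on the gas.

V₁ = nRT₁/P₁ = 1.15×8.314×425/439 = 9.26 L.
Polytropic n=1.53: T₂ = T₁(V₁/V₂)^(n−1) = 425×(3.62)^0.53 = 841 K; P₂ = P₁(V₁/V₂)^n = 3150 kPa.
W = (P₁V₁−P₂V₂)/(n−1) = (439×9.26−3150×2.55)/0.53 = -7500 J.
Work done on the gas = −W_by = 7500 J.

7500 J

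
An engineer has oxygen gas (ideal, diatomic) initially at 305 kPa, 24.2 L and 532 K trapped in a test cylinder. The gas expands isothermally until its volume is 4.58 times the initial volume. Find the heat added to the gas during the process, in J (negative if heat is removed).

11200 J

n = P₁V₁/(RT₁) = 305×24.2/(8.314×532) = 1.67 mol.
Isothermal: T stays 532 K; PV = const ⇒ V₂ = 111 L, P₂ = 66.6 kPa.
ΔU = 0 (ideal gas, T constant).
W = nRT ln(V₂/V₁) = 1.67×8.314×532×ln(4.58) = 11200 J.
Q = ΔU + W = 11200 J.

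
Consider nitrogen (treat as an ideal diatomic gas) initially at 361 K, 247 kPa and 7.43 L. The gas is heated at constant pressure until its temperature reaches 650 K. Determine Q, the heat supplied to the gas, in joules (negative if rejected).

5140 J

n = P₁V₁/(RT₁) = 247×7.43/(8.314×361) = 0.611 mol.
Isobaric: P stays 247 kPa; V/T = const ⇒ T₂ = 650 K, V₂ = 13.4 L.
W = PΔV = 247×(13.4−7.43) kPa·L = 1470 J.
ΔU = nCvΔT = 0.611×20.8×(650−361) = 3670 J.
Q = ΔU + W = nCpΔT = 5140 J.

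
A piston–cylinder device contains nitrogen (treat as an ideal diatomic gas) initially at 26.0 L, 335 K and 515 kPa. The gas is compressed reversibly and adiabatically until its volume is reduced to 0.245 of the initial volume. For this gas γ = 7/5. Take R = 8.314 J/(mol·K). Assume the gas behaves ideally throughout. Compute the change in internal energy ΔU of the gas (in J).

n = P₁V₁/(RT₁) = 515×26.0/(8.314×335) = 4.81 mol.
Adiabatic: TV^(γ−1) = const ⇒ T₂ = 335×(4.08)^0.400 = 588 K; PV^γ = const ⇒ P₂ = 3690 kPa.
For an ideal gas ΔU = nCvΔT with Cv = (5/2)R = 20.8 J/(mol·K).
ΔU = 4.81×20.8×(588−335) = 25300 J.

25300 J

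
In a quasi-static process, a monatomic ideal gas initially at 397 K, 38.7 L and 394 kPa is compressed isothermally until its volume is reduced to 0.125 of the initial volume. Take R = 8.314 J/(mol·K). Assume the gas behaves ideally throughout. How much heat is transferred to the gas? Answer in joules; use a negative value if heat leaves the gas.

-31700 J

n = P₁V₁/(RT₁) = 394×38.7/(8.314×397) = 4.62 mol.
Isothermal: T stays 397 K; PV = const ⇒ V₂ = 4.84 L, P₂ = 3150 kPa.
ΔU = 0 (ideal gas, T constant).
W = nRT ln(V₂/V₁) = 4.62×8.314×397×ln(0.125) = -31700 J.
Q = ΔU + W = -31700 J.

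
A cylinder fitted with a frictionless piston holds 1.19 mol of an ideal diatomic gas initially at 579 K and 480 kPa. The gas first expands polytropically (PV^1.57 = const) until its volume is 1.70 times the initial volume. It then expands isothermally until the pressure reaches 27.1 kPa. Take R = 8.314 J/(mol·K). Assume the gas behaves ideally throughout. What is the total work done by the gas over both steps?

11300 J

V₁ = nRT₁/P₁ = 1.19×8.314×579/480 = 11.9 L.
Step 1 — Polytropic n=1.57: T₂ = T₁(V₁/V₂)^(n−1) = 579×(0.588)^0.57 = 428 K; P₂ = P₁(V₁/V₂)^n = 209 kPa.
W = (P₁V₁−P₂V₂)/(n−1) = (480×11.9−209×20.3)/0.57 = 2620 J.
ΔU = nCvΔT = 1.19×20.8×(428−579) = -3740 J.
Q = ΔU + W = -1110 J.
State after step 1: P = 209 kPa, V = 20.3 L, T = 428 K.
Step 2 — Isothermal: T stays 428 K; PV = const ⇒ V₂ = 156 L, P₂ = 27.1 kPa.
ΔU = 0 (ideal gas, T constant).
W = nRT ln(V₂/V₁) = 1.19×8.314×428×ln(7.70) = 8640 J.
Q = ΔU + W = 8640 J.
Net over both steps: W = 11300 J, Q = 7530 J, ΔU = -3740 J.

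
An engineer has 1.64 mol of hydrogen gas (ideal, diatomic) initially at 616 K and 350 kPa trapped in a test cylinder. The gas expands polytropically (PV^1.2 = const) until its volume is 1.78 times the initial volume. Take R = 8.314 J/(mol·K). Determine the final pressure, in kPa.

V₁ = nRT₁/P₁ = 1.64×8.314×616/350 = 24.0 L.
Polytropic n=1.2: T₂ = T₁(V₁/V₂)^(n−1) = 616×(0.562)^0.20 = 549 K; P₂ = P₁(V₁/V₂)^n = 175 kPa.

175 kPa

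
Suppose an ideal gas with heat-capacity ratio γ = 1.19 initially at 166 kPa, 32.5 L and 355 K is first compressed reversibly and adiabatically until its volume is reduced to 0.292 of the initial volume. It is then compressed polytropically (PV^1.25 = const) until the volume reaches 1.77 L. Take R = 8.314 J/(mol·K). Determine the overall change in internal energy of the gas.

n = P₁V₁/(RT₁) = 166×32.5/(8.314×355) = 1.83 mol.
Step 1 — Adiabatic: TV^(γ−1) = const ⇒ T₂ = 355×(3.42)^0.190 = 449 K; PV^γ = const ⇒ P₂ = 718 kPa.
ΔU = nCvΔT = 1.83×43.8×(449−355) = 7480 J.
Q = 0 for an adiabatic process, so W = −ΔU = -7480 J.
State after step 1: P = 718 kPa, V = 9.49 L, T = 449 K.
Step 2 — Polytropic n=1.25: T₂ = T₁(V₁/V₂)^(n−1) = 449×(5.36)^0.25 = 683 K; P₂ = P₁(V₁/V₂)^n = 5860 kPa.
W = (P₁V₁−P₂V₂)/(n−1) = (718×9.49−5860×1.77)/0.25 = -14200 J.
ΔU = nCvΔT = 1.83×43.8×(683−449) = 18700 J.
Q = ΔU + W = 4490 J.
Net over both steps: W = -21700 J, Q = 4490 J, ΔU = 26200 J.

26200 J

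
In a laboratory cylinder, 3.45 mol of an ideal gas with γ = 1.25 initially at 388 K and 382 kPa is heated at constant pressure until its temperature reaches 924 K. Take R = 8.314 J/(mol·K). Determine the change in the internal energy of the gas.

61500 J

V₁ = nRT₁/P₁ = 3.45×8.314×388/382 = 29.1 L.
Isobaric: P stays 382 kPa; V/T = const ⇒ T₂ = 924 K, V₂ = 69.4 L.
For an ideal gas ΔU = nCvΔT with Cv = R/(γ−1) = 33.3 J/(mol·K).
ΔU = 3.45×33.3×(924−388) = 61500 J.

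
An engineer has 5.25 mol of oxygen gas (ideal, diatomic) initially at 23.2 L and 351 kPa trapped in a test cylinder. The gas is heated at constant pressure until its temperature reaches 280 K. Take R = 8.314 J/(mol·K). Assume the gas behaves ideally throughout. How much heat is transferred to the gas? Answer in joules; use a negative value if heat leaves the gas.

T₁ = P₁V₁/(nR) = 351×23.2/(5.25×8.314) = 187 K.
Isobaric: P stays 351 kPa; V/T = const ⇒ T₂ = 280 K, V₂ = 34.8 L.
W = PΔV = 351×(34.8−23.2) kPa·L = 4080 J.
ΔU = nCvΔT = 5.25×20.8×(280−187) = 10200 J.
Q = ΔU + W = nCpΔT = 14300 J.

14300 J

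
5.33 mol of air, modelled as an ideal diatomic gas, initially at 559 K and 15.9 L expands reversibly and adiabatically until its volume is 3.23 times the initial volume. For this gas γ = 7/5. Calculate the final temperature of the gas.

P₁ = nRT₁/V₁ = 5.33×8.314×559/15.9 = 1560 kPa.
Adiabatic: TV^(γ−1) = const ⇒ T₂ = 559×(0.310)^0.400 = 350 K; PV^γ = const ⇒ P₂ = 302 kPa.

350 K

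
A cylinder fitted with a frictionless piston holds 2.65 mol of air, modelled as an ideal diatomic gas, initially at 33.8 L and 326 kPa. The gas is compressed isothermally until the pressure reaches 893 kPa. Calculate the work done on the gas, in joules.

T₁ = P₁V₁/(nR) = 326×33.8/(2.65×8.314) = 500 K.
Isothermal: T stays 500 K; PV = const ⇒ V₂ = 12.3 L, P₂ = 893 kPa.
W = nRT ln(V₂/V₁) = 2.65×8.314×500×ln(0.365) = -11100 J.
Work done on the gas = −W_by = 11100 J.

11100 J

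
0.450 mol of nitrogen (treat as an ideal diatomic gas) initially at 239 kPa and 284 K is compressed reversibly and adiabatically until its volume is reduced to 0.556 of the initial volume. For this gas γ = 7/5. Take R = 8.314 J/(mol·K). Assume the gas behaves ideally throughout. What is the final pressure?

544 kPa

V₁ = nRT₁/P₁ = 0.450×8.314×284/239 = 4.45 L.
Adiabatic: TV^(γ−1) = const ⇒ T₂ = 284×(1.80)^0.400 = 359 K; PV^γ = const ⇒ P₂ = 544 kPa.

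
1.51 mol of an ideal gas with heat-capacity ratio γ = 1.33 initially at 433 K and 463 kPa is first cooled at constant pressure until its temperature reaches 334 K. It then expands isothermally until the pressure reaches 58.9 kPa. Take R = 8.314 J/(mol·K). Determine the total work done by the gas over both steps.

7400 J

V₁ = nRT₁/P₁ = 1.51×8.314×433/463 = 11.7 L.
Step 1 — Isobaric: P stays 463 kPa; V/T = const ⇒ T₂ = 334 K, V₂ = 9.06 L.
W = PΔV = 463×(9.06−11.7) kPa·L = -1240 J.
ΔU = nCvΔT = 1.51×25.2×(334−433) = -3770 J.
Q = ΔU + W = nCpΔT = -5010 J.
State after step 1: P = 463 kPa, V = 9.06 L, T = 334 K.
Step 2 — Isothermal: T stays 334 K; PV = const ⇒ V₂ = 71.2 L, P₂ = 58.9 kPa.
ΔU = 0 (ideal gas, T constant).
W = nRT ln(V₂/V₁) = 1.51×8.314×334×ln(7.86) = 8650 J.
Q = ΔU + W = 8650 J.
Net over both steps: W = 7400 J, Q = 3640 J, ΔU = -3770 J.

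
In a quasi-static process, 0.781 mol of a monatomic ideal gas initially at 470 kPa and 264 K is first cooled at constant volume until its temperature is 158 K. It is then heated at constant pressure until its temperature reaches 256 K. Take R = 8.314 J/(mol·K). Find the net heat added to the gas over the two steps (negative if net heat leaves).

558 J

V₁ = nRT₁/P₁ = 0.781×8.314×264/470 = 3.65 L.
Step 1 — Isochoric: V stays 3.65 L; P/T = const ⇒ T₂ = 158 K, P₂ = 281 kPa.
W = 0 (no volume change).
ΔU = nCvΔT = 0.781×12.5×(158−264) = -1030 J.
Q = ΔU = -1030 J.
State after step 1: P = 281 kPa, V = 3.65 L, T = 158 K.
Step 2 — Isobaric: P stays 281 kPa; V/T = const ⇒ T₂ = 256 K, V₂ = 5.91 L.
W = PΔV = 281×(5.91−3.65) kPa·L = 636 J.
ΔU = nCvΔT = 0.781×12.5×(256−158) = 955 J.
Q = ΔU + W = nCpΔT = 1590 J.
Net over both steps: W = 636 J, Q = 558 J, ΔU = -77.9 J.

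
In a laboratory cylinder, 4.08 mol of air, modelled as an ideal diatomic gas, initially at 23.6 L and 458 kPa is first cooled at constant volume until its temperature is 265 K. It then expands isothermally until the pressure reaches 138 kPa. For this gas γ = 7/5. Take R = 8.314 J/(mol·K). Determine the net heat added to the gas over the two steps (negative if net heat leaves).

4580 J

T₁ = P₁V₁/(nR) = 458×23.6/(4.08×8.314) = 319 K.
Step 1 — Isochoric: V stays 23.6 L; P/T = const ⇒ T₂ = 265 K, P₂ = 381 kPa.
W = 0 (no volume change).
ΔU = nCvΔT = 4.08×20.8×(265−319) = -4550 J.
Q = ΔU = -4550 J.
State after step 1: P = 381 kPa, V = 23.6 L, T = 265 K.
Step 2 — Isothermal: T stays 265 K; PV = const ⇒ V₂ = 65.1 L, P₂ = 138 kPa.
ΔU = 0 (ideal gas, T constant).
W = nRT ln(V₂/V₁) = 4.08×8.314×265×ln(2.76) = 9130 J.
Q = ΔU + W = 9130 J.
Net over both steps: W = 9130 J, Q = 4580 J, ΔU = -4550 J.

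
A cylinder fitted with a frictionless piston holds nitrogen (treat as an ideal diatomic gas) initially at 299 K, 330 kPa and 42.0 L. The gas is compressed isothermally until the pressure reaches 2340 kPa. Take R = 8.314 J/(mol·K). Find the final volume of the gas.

5.92 L

Isothermal: T stays 299 K; PV = const ⇒ V₂ = 5.92 L, P₂ = 2340 kPa.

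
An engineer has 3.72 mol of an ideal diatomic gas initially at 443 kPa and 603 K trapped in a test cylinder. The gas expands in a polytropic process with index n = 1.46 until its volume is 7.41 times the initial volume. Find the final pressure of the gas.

23.8 kPa

V₁ = nRT₁/P₁ = 3.72×8.314×603/443 = 42.1 L.
Polytropic n=1.46: T₂ = T₁(V₁/V₂)^(n−1) = 603×(0.135)^0.46 = 240 K; P₂ = P₁(V₁/V₂)^n = 23.8 kPa.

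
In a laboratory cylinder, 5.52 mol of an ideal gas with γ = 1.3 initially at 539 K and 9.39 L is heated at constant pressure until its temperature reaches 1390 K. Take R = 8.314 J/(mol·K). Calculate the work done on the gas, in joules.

P₁ = nRT₁/V₁ = 5.52×8.314×539/9.39 = 2630 kPa.
Isobaric: P stays 2630 kPa; V/T = const ⇒ T₂ = 1390 K, V₂ = 24.2 L.
W = PΔV = 2630×(24.2−9.39) kPa·L = 39100 J.
Work done on the gas = −W_by = -39100 J.

-39100 J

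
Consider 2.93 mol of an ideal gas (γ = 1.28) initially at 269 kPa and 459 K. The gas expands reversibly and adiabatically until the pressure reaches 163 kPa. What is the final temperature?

411 K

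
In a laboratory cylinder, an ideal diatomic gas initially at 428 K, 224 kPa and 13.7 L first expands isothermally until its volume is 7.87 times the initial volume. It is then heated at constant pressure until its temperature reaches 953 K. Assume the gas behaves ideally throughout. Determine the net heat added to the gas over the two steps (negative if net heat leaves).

19500 J

n = P₁V₁/(RT₁) = 224×13.7/(8.314×428) = 0.862 mol.
Step 1 — Isothermal: T stays 428 K; PV = const ⇒ V₂ = 108 L, P₂ = 28.5 kPa.
ΔU = 0 (ideal gas, T constant).
W = nRT ln(V₂/V₁) = 0.862×8.314×428×ln(7.87) = 6330 J.
Q = ΔU + W = 6330 J.
State after step 1: P = 28.5 kPa, V = 108 L, T = 428 K.
Step 2 — Isobaric: P stays 28.5 kPa; V/T = const ⇒ T₂ = 953 K, V₂ = 240 L.
W = PΔV = 28.5×(240−108) kPa·L = 3760 J.
ΔU = nCvΔT = 0.862×20.8×(953−428) = 9410 J.
Q = ΔU + W = nCpΔT = 13200 J.
Net over both steps: W = 10100 J, Q = 19500 J, ΔU = 9410 J.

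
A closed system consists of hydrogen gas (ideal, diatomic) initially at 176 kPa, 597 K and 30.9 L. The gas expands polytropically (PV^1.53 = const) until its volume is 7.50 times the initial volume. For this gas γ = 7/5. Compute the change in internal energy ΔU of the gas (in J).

n = P₁V₁/(RT₁) = 176×30.9/(8.314×597) = 1.10 mol.
Polytropic n=1.53: T₂ = T₁(V₁/V₂)^(n−1) = 597×(0.133)^0.53 = 205 K; P₂ = P₁(V₁/V₂)^n = 8.07 kPa.
For an ideal gas ΔU = nCvΔT with Cv = (5/2)R = 20.8 J/(mol·K).
ΔU = 1.10×20.8×(205−597) = -8920 J.

-8920 J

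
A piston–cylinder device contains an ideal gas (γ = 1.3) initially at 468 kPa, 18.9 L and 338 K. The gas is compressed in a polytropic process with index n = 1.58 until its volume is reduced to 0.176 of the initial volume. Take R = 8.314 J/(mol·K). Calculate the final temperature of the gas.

Polytropic n=1.58: T₂ = T₁(V₁/V₂)^(n−1) = 338×(5.68)^0.58 = 926 K; P₂ = P₁(V₁/V₂)^n = 7280 kPa.

926 K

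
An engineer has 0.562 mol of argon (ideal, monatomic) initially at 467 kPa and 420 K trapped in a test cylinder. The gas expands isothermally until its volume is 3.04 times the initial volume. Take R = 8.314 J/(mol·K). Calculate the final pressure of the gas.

154 kPa

V₁ = nRT₁/P₁ = 0.562×8.314×420/467 = 4.20 L.
Isothermal: T stays 420 K; PV = const ⇒ V₂ = 12.8 L, P₂ = 154 kPa.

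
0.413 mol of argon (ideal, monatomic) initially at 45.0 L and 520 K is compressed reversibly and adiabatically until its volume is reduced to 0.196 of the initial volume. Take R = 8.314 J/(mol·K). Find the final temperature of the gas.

1540 K

P₁ = nRT₁/V₁ = 0.413×8.314×520/45.0 = 39.7 kPa.
Adiabatic: TV^(γ−1) = const ⇒ T₂ = 520×(5.10)^0.667 = 1540 K; PV^γ = const ⇒ P₂ = 600 kPa.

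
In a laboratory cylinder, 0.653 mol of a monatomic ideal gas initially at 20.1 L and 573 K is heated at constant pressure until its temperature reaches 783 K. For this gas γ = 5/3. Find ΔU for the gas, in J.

1710 J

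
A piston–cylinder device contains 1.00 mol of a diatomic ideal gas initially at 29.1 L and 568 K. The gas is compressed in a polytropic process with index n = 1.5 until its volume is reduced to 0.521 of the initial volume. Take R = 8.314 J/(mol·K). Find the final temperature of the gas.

P₁ = nRT₁/V₁ = 1.00×8.314×568/29.1 = 162 kPa.
Polytropic n=1.5: T₂ = T₁(V₁/V₂)^(n−1) = 568×(1.92)^0.50 = 787 K; P₂ = P₁(V₁/V₂)^n = 432 kPa.

787 K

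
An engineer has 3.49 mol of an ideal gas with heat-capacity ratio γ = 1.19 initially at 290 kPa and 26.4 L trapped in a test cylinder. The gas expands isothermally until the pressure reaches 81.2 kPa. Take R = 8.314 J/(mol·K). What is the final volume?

94.3 L

T₁ = P₁V₁/(nR) = 290×26.4/(3.49×8.314) = 264 K.
Isothermal: T stays 264 K; PV = const ⇒ V₂ = 94.3 L, P₂ = 81.2 kPa.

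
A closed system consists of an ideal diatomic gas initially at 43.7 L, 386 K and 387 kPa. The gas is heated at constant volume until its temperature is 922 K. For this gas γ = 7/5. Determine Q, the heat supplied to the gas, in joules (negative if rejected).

58700 J

n = P₁V₁/(RT₁) = 387×43.7/(8.314×386) = 5.27 mol.
Isochoric: V stays 43.7 L; P/T = const ⇒ T₂ = 922 K, P₂ = 924 kPa.
W = 0 (no volume change).
ΔU = nCvΔT = 5.27×20.8×(922−386) = 58700 J.
Q = ΔU = 58700 J.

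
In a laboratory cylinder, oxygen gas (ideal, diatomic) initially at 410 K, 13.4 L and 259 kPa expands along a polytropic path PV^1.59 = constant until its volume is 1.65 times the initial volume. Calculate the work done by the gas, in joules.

n = P₁V₁/(RT₁) = 259×13.4/(8.314×410) = 1.02 mol.
Polytropic n=1.59: T₂ = T₁(V₁/V₂)^(n−1) = 410×(0.606)^0.59 = 305 K; P₂ = P₁(V₁/V₂)^n = 117 kPa.
W = (P₁V₁−P₂V₂)/(n−1) = (259×13.4−117×22.1)/0.59 = 1500 J.

1500 J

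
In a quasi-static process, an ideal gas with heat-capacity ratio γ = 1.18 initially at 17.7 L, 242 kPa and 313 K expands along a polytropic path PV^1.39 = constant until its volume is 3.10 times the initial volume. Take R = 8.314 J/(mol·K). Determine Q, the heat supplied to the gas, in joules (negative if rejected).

-4570 J

n = P₁V₁/(RT₁) = 242×17.7/(8.314×313) = 1.65 mol.
Polytropic n=1.39: T₂ = T₁(V₁/V₂)^(n−1) = 313×(0.323)^0.39 = 201 K; P₂ = P₁(V₁/V₂)^n = 50.2 kPa.
W = (P₁V₁−P₂V₂)/(n−1) = (242×17.7−50.2×54.9)/0.39 = 3920 J.
ΔU = nCvΔT = 1.65×46.2×(201−313) = -8490 J.
Q = ΔU + W = -4570 J.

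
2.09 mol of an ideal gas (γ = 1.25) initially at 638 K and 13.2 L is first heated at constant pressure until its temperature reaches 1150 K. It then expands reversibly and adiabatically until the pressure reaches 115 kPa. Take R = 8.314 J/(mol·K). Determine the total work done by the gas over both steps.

35100 J

P₁ = nRT₁/V₁ = 2.09×8.314×638/13.2 = 840 kPa.
Step 1 — Isobaric: P stays 840 kPa; V/T = const ⇒ T₂ = 1150 K, V₂ = 23.8 L.
W = PΔV = 840×(23.8−13.2) kPa·L = 8900 J.
ΔU = nCvΔT = 2.09×33.3×(1150−638) = 35600 J.
Q = ΔU + W = nCpΔT = 44500 J.
State after step 1: P = 840 kPa, V = 23.8 L, T = 1150 K.
Step 2 — Adiabatic: T₂/T₁ = (P₂/P₁)^((γ−1)/γ) ⇒ T₂ = 1150×(0.137)^0.200 = 773 K; V₂ = 117 L.
ΔU = nCvΔT = 2.09×33.3×(773−1150) = -26200 J.
Q = 0 for an adiabatic process, so W = −ΔU = 26200 J.
Net over both steps: W = 35100 J, Q = 44500 J, ΔU = 9360 J.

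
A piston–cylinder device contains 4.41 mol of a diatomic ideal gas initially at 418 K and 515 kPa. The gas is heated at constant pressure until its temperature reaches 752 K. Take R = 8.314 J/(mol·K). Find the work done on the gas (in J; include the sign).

V₁ = nRT₁/P₁ = 4.41×8.314×418/515 = 29.8 L.
Isobaric: P stays 515 kPa; V/T = const ⇒ T₂ = 752 K, V₂ = 53.5 L.
W = PΔV = 515×(53.5−29.8) kPa·L = 12200 J.
Work done on the gas = −W_by = -12200 J.

-12200 J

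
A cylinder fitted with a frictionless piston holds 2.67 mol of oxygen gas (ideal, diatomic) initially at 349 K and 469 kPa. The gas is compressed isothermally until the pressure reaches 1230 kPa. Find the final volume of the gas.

6.30 L

V₁ = nRT₁/P₁ = 2.67×8.314×349/469 = 16.5 L.
Isothermal: T stays 349 K; PV = const ⇒ V₂ = 6.30 L, P₂ = 1230 kPa.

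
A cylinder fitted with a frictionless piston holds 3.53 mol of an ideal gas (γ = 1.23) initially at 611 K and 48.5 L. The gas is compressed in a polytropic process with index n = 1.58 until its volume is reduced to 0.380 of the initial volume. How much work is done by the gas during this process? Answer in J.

P₁ = nRT₁/V₁ = 3.53×8.314×611/48.5 = 370 kPa.
Polytropic n=1.58: T₂ = T₁(V₁/V₂)^(n−1) = 611×(2.63)^0.58 = 1070 K; P₂ = P₁(V₁/V₂)^n = 1710 kPa.
W = (P₁V₁−P₂V₂)/(n−1) = (370×48.5−1710×18.4)/0.58 = -23300 J.

-23300 J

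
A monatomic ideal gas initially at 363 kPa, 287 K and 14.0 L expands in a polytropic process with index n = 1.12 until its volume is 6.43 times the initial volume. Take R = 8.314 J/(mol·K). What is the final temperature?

Polytropic n=1.12: T₂ = T₁(V₁/V₂)^(n−1) = 287×(0.156)^0.12 = 230 K; P₂ = P₁(V₁/V₂)^n = 45.2 kPa.

230 K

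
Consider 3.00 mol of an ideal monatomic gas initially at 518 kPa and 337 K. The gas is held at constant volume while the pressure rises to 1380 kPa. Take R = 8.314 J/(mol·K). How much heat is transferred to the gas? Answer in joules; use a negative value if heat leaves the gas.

21000 J

V₁ = nRT₁/P₁ = 3.00×8.314×337/518 = 16.2 L.
Isochoric: V stays 16.2 L; P/T = const ⇒ T₂ = 898 K, P₂ = 1380 kPa.
W = 0 (no volume change).
ΔU = nCvΔT = 3.00×12.5×(898−337) = 21000 J.
Q = ΔU = 21000 J.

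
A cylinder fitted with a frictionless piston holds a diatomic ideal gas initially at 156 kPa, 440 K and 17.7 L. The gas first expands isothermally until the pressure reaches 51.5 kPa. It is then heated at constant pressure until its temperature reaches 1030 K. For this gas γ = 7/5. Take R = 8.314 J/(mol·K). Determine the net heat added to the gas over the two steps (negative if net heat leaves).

16000 J

n = P₁V₁/(RT₁) = 156×17.7/(8.314×440) = 0.755 mol.
Step 1 — Isothermal: T stays 440 K; PV = const ⇒ V₂ = 53.6 L, P₂ = 51.5 kPa.
ΔU = 0 (ideal gas, T constant).
W = nRT ln(V₂/V₁) = 0.755×8.314×440×ln(3.03) = 3060 J.
Q = ΔU + W = 3060 J.
State after step 1: P = 51.5 kPa, V = 53.6 L, T = 440 K.
Step 2 — Isobaric: P stays 51.5 kPa; V/T = const ⇒ T₂ = 1030 K, V₂ = 126 L.
W = PΔV = 51.5×(126−53.6) kPa·L = 3700 J.
ΔU = nCvΔT = 0.755×20.8×(1030−440) = 9260 J.
Q = ΔU + W = nCpΔT = 13000 J.
Net over both steps: W = 6760 J, Q = 16000 J, ΔU = 9260 J.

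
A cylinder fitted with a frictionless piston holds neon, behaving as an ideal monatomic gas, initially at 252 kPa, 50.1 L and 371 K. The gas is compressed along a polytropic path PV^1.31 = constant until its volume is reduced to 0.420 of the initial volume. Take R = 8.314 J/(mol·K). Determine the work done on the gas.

12600 J

n = P₁V₁/(RT₁) = 252×50.1/(8.314×371) = 4.09 mol.
Polytropic n=1.31: T₂ = T₁(V₁/V₂)^(n−1) = 371×(2.38)^0.31 = 485 K; P₂ = P₁(V₁/V₂)^n = 785 kPa.
W = (P₁V₁−P₂V₂)/(n−1) = (252×50.1−785×21.0)/0.31 = -12600 J.
Work done on the gas = −W_by = 12600 J.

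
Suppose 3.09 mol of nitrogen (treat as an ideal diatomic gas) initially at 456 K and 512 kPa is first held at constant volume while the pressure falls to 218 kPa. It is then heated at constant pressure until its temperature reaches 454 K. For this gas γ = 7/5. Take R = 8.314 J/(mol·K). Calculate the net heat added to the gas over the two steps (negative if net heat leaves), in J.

6550 J

V₁ = nRT₁/P₁ = 3.09×8.314×456/512 = 22.9 L.
Step 1 — Isochoric: V stays 22.9 L; P/T = const ⇒ T₂ = 194 K, P₂ = 218 kPa.
W = 0 (no volume change).
ΔU = nCvΔT = 3.09×20.8×(194−456) = -16800 J.
Q = ΔU = -16800 J.
State after step 1: P = 218 kPa, V = 22.9 L, T = 194 K.
Step 2 — Isobaric: P stays 218 kPa; V/T = const ⇒ T₂ = 454 K, V₂ = 53.5 L.
W = PΔV = 218×(53.5−22.9) kPa·L = 6680 J.
ΔU = nCvΔT = 3.09×20.8×(454−194) = 16700 J.
Q = ΔU + W = nCpΔT = 23400 J.
Net over both steps: W = 6680 J, Q = 6550 J, ΔU = -128 J.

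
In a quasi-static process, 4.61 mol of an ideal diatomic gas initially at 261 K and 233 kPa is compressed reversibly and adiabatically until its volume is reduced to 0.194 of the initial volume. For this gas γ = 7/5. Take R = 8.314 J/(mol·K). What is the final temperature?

V₁ = nRT₁/P₁ = 4.61×8.314×261/233 = 42.9 L.
Adiabatic: TV^(γ−1) = const ⇒ T₂ = 261×(5.15)^0.400 = 503 K; PV^γ = const ⇒ P₂ = 2310 kPa.

503 K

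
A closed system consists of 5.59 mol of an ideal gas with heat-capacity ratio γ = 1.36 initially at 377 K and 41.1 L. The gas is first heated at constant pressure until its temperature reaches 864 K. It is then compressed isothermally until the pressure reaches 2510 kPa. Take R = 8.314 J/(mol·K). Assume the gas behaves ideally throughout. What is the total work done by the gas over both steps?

P₁ = nRT₁/V₁ = 5.59×8.314×377/41.1 = 426 kPa.
Step 1 — Isobaric: P stays 426 kPa; V/T = const ⇒ T₂ = 864 K, V₂ = 94.2 L.
W = PΔV = 426×(94.2−41.1) kPa·L = 22600 J.
ΔU = nCvΔT = 5.59×23.1×(864−377) = 62900 J.
Q = ΔU + W = nCpΔT = 85500 J.
State after step 1: P = 426 kPa, V = 94.2 L, T = 864 K.
Step 2 — Isothermal: T stays 864 K; PV = const ⇒ V₂ = 16.0 L, P₂ = 2510 kPa.
ΔU = 0 (ideal gas, T constant).
W = nRT ln(V₂/V₁) = 5.59×8.314×864×ln(0.170) = -71200 J.
Q = ΔU + W = -71200 J.
Net over both steps: W = -48600 J, Q = 14300 J, ΔU = 62900 J.

-48600 J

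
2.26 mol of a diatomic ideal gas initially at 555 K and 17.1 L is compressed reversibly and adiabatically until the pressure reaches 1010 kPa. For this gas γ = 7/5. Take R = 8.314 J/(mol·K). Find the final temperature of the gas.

641 K

P₁ = nRT₁/V₁ = 2.26×8.314×555/17.1 = 610 kPa.
Adiabatic: T₂/T₁ = (P₂/P₁)^((γ−1)/γ) ⇒ T₂ = 555×(1.66)^0.286 = 641 K; V₂ = 11.9 L.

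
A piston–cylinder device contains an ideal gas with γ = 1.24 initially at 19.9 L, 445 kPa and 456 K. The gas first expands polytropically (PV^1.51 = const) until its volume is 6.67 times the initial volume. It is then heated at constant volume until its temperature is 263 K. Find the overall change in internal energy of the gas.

n = P₁V₁/(RT₁) = 445×19.9/(8.314×456) = 2.34 mol.
Step 1 — Polytropic n=1.51: T₂ = T₁(V₁/V₂)^(n−1) = 456×(0.150)^0.51 = 173 K; P₂ = P₁(V₁/V₂)^n = 25.3 kPa.
W = (P₁V₁−P₂V₂)/(n−1) = (445×19.9−25.3×133)/0.51 = 10800 J.
ΔU = nCvΔT = 2.34×34.6×(173−456) = -22900 J.
Q = ΔU + W = -12100 J.
State after step 1: P = 25.3 kPa, V = 133 L, T = 173 K.
Step 2 — Isochoric: V stays 133 L; P/T = const ⇒ T₂ = 263 K, P₂ = 38.5 kPa.
W = 0 (no volume change).
ΔU = nCvΔT = 2.34×34.6×(263−173) = 7260 J.
Q = ΔU = 7260 J.
Net over both steps: W = 10800 J, Q = -4850 J, ΔU = -15600 J.

-15600 J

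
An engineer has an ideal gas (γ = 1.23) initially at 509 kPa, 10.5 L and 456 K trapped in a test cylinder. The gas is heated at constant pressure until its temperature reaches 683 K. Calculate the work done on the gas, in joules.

-2660 J

n = P₁V₁/(RT₁) = 509×10.5/(8.314×456) = 1.41 mol.
Isobaric: P stays 509 kPa; V/T = const ⇒ T₂ = 683 K, V₂ = 15.7 L.
W = PΔV = 509×(15.7−10.5) kPa·L = 2660 J.
Work done on the gas = −W_by = -2660 J.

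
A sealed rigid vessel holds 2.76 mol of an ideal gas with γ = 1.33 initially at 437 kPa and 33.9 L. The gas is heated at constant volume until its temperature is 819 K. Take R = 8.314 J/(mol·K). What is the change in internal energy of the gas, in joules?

T₁ = P₁V₁/(nR) = 437×33.9/(2.76×8.314) = 646 K.
Isochoric: V stays 33.9 L; P/T = const ⇒ T₂ = 819 K, P₂ = 554 kPa.
For an ideal gas ΔU = nCvΔT with Cv = R/(γ−1) = 25.2 J/(mol·K).
ΔU = 2.76×25.2×(819−646) = 12100 J.

12100 J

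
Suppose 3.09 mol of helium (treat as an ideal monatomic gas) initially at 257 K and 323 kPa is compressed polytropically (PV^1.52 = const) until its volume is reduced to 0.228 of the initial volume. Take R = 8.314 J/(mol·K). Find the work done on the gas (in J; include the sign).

V₁ = nRT₁/P₁ = 3.09×8.314×257/323 = 20.4 L.
Polytropic n=1.52: T₂ = T₁(V₁/V₂)^(n−1) = 257×(4.39)^0.52 = 554 K; P₂ = P₁(V₁/V₂)^n = 3060 kPa.
W = (P₁V₁−P₂V₂)/(n−1) = (323×20.4−3060×4.66)/0.52 = -14700 J.
Work done on the gas = −W_by = 14700 J.

14700 J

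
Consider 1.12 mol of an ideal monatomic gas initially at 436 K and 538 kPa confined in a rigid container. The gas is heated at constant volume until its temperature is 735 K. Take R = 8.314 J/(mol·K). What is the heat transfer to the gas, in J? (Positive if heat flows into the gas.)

4180 J

V₁ = nRT₁/P₁ = 1.12×8.314×436/538 = 7.55 L.
Isochoric: V stays 7.55 L; P/T = const ⇒ T₂ = 735 K, P₂ = 907 kPa.
W = 0 (no volume change).
ΔU = nCvΔT = 1.12×12.5×(735−436) = 4180 J.
Q = ΔU = 4180 J.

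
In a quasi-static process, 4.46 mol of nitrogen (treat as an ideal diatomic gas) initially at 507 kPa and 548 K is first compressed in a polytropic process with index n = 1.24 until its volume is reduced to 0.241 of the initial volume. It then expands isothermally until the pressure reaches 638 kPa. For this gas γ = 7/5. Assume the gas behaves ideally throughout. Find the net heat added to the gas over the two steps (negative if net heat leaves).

V₁ = nRT₁/P₁ = 4.46×8.314×548/507 = 40.1 L.
Step 1 — Polytropic n=1.24: T₂ = T₁(V₁/V₂)^(n−1) = 548×(4.15)^0.24 = 771 K; P₂ = P₁(V₁/V₂)^n = 2960 kPa.
W = (P₁V₁−P₂V₂)/(n−1) = (507×40.1−2960×9.66)/0.24 = -34500 J.
ΔU = nCvΔT = 4.46×20.8×(771−548) = 20700 J.
Q = ΔU + W = -13800 J.
State after step 1: P = 2960 kPa, V = 9.66 L, T = 771 K.
Step 2 — Isothermal: T stays 771 K; PV = const ⇒ V₂ = 44.8 L, P₂ = 638 kPa.
ΔU = 0 (ideal gas, T constant).
W = nRT ln(V₂/V₁) = 4.46×8.314×771×ln(4.64) = 43900 J.
Q = ΔU + W = 43900 J.
Net over both steps: W = 9410 J, Q = 30100 J, ΔU = 20700 J.

30100 J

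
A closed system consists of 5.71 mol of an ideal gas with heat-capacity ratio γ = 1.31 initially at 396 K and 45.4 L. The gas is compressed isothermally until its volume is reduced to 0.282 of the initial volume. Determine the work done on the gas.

P₁ = nRT₁/V₁ = 5.71×8.314×396/45.4 = 414 kPa.
Isothermal: T stays 396 K; PV = const ⇒ V₂ = 12.8 L, P₂ = 1470 kPa.
W = nRT ln(V₂/V₁) = 5.71×8.314×396×ln(0.282) = -23800 J.
Work done on the gas = −W_by = 23800 J.

23800 J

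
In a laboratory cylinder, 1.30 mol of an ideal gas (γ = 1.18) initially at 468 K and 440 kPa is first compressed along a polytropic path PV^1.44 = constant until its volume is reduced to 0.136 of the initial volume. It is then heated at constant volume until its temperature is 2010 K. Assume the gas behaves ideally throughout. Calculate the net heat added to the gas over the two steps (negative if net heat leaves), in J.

76400 J

V₁ = nRT₁/P₁ = 1.30×8.314×468/440 = 11.5 L.
Step 1 — Polytropic n=1.44: T₂ = T₁(V₁/V₂)^(n−1) = 468×(7.35)^0.44 = 1130 K; P₂ = P₁(V₁/V₂)^n = 7780 kPa.
W = (P₁V₁−P₂V₂)/(n−1) = (440×11.5−7780×1.56)/0.44 = -16200 J.
ΔU = nCvΔT = 1.30×46.2×(1130−468) = 39500 J.
Q = ΔU + W = 23300 J.
State after step 1: P = 7780 kPa, V = 1.56 L, T = 1130 K.
Step 2 — Isochoric: V stays 1.56 L; P/T = const ⇒ T₂ = 2010 K, P₂ = 13900 kPa.
W = 0 (no volume change).
ΔU = nCvΔT = 1.30×46.2×(2010−1130) = 53100 J.
Q = ΔU = 53100 J.
Net over both steps: W = -16200 J, Q = 76400 J, ΔU = 92600 J.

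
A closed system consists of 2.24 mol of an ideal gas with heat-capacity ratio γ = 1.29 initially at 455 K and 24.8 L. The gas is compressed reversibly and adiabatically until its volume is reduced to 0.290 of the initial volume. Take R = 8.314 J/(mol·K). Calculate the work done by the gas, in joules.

P₁ = nRT₁/V₁ = 2.24×8.314×455/24.8 = 342 kPa.
Adiabatic: TV^(γ−1) = const ⇒ T₂ = 455×(3.45)^0.290 = 652 K; PV^γ = const ⇒ P₂ = 1690 kPa.
ΔU = nCvΔT = 2.24×28.7×(652−455) = 12600 J.
Q = 0 for an adiabatic process, so W = −ΔU = -12600 J.

-12600 J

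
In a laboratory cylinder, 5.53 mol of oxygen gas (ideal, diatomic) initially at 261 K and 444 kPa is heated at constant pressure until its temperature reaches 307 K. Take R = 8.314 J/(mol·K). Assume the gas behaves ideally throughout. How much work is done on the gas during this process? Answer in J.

V₁ = nRT₁/P₁ = 5.53×8.314×261/444 = 27.0 L.
Isobaric: P stays 444 kPa; V/T = const ⇒ T₂ = 307 K, V₂ = 31.8 L.
W = PΔV = 444×(31.8−27.0) kPa·L = 2110 J.
Work done on the gas = −W_by = -2110 J.

-2110 J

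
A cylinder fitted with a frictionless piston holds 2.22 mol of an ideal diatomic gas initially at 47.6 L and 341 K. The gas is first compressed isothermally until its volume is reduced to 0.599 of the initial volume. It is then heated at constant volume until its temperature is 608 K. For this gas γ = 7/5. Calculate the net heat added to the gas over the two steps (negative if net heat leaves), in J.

P₁ = nRT₁/V₁ = 2.22×8.314×341/47.6 = 132 kPa.
Step 1 — Isothermal: T stays 341 K; PV = const ⇒ V₂ = 28.5 L, P₂ = 221 kPa.
ΔU = 0 (ideal gas, T constant).
W = nRT ln(V₂/V₁) = 2.22×8.314×341×ln(0.599) = -3230 J.
Q = ΔU + W = -3230 J.
State after step 1: P = 221 kPa, V = 28.5 L, T = 341 K.
Step 2 — Isochoric: V stays 28.5 L; P/T = const ⇒ T₂ = 608 K, P₂ = 394 kPa.
W = 0 (no volume change).
ΔU = nCvΔT = 2.22×20.8×(608−341) = 12300 J.
Q = ΔU = 12300 J.
Net over both steps: W = -3230 J, Q = 9090 J, ΔU = 12300 J.

9090 J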